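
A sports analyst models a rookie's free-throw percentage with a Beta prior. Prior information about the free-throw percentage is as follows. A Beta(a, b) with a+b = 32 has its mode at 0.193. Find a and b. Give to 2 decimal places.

a = 6.79, b = 25.21

Mode = (a−1)/(κ−2) with κ = a+b, so a−1 = 0.193·30 = 5.79.
a = 6.79; b = κ − a = 25.21.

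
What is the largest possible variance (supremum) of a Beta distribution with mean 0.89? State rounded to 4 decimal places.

0.0979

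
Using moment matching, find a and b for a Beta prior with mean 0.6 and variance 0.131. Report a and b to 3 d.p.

a = 0.499, b = 0.333

By moment matching, a+b = μ(1−μ)/σ² − 1 = (0.6·0.4)/0.131 − 1 = 1.8321 − 1 = 0.8321.
Since a/(a+b) = μ, a = 0.6·0.8321 = 0.499 and b = 0.4·0.8321 = 0.333.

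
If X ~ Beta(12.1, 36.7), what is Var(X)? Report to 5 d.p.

α+β = 48.8 and αβ = 444.07, so Var = αβ/[(α+β)²(α+β+1)] = 444.07/118595.712 = 0.00374.

0.00374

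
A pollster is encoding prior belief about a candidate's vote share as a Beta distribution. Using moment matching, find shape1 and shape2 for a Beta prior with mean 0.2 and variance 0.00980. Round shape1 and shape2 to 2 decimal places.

shape1 = 3.07, shape2 = 12.26

By moment matching, shape1+shape2 = μ(1−μ)/σ² − 1 = (0.2·0.8)/0.00980 − 1 = 16.3265 − 1 = 15.3265.
Since shape1/(shape1+shape2) = μ, shape1 = 0.2·15.3265 = 3.07 and shape2 = 0.8·15.3265 = 12.26.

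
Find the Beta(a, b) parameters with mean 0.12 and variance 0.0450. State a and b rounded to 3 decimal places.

Let s = a+b. The Beta variance is μ(1−μ)/(s+1).
So s+1 = μ(1−μ)/σ² = (0.12×0.88)/0.0450 = 0.1056/0.0450 = 2.3467, giving s = 1.3467.
Then a = μs = 0.12×1.3467 = 0.162 and b = (1−μ)s = 0.88×1.3467 = 1.185.

a = 0.162, b = 1.185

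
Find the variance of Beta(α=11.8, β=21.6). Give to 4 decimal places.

0.0066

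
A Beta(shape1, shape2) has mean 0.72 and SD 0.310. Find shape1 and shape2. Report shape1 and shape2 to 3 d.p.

First σ² = 0.096100. Setting shape1 = μn, shape2 = (1−μ)n with n = shape1+shape2,
μ(1−μ)/(n+1) = 0.096100 ⇒ n+1 = 0.2016/0.096100 = 2.0978 ⇒ n = 1.0978.
Hence shape1 = 0.72×1.0978 = 0.790, shape2 = 0.28×1.0978 = 0.307.

shape1 = 0.790, shape2 = 0.307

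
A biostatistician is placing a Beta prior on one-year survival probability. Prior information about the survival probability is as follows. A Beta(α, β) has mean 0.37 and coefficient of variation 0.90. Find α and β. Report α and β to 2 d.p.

Var = (CV·μ)² = (0.90×0.37)² = 0.110889.
α+β = μ(1−μ)/Var − 1 = 0.2331/0.110889 − 1 = 1.1021.
Thus α = 0.37·1.1021 = 0.41 and β = 0.63·1.1021 = 0.69.

α = 0.41, β = 0.69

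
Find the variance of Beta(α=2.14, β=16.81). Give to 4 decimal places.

0.0050

Var = αβ/[(α+β)²(α+β+1)] = (2.14×16.81)/(18.95²×19.95) = 35.9734/7164.094875 = 0.0050.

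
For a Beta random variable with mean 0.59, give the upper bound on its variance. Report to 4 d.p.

0.2419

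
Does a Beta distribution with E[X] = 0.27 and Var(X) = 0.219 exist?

No

For any Beta, Var(X) < E[X]·(1−E[X]).
Here μ(1−μ) = 0.27×0.73 = 0.1971, and 0.219 ≥ 0.1971.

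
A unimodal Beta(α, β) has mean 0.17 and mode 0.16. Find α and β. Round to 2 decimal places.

α = 11.56, β = 56.44

With s = α+β: μ = α/s and mode = (α−1)/(s−2). Eliminating α = μs,
μs − 1 = m(s−2) ⇒ s(μ−m) = 1−2m ⇒ s = 0.68/0.01 = 68.0000.
So α = μs = 11.56, β = (1−μ)s = 56.44.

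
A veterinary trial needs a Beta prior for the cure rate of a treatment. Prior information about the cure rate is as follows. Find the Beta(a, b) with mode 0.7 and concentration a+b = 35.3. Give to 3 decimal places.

Mode = (a−1)/(κ−2) with κ = a+b, so a−1 = 0.7·33.3 = 23.310.
a = 24.310; b = κ − a = 10.990.

a = 24.310, b = 10.990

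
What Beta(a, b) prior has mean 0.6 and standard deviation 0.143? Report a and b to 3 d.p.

a = 6.442, b = 4.295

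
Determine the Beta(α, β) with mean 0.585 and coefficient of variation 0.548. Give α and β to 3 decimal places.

α = 0.797, β = 0.565

Var = (CV·μ)² = (0.548×0.585)² = 0.102772.
α+β = μ(1−μ)/Var − 1 = 0.242775/0.102772 − 1 = 1.3623.
Thus α = 0.585·1.3623 = 0.797 and β = 0.415·1.3623 = 0.565.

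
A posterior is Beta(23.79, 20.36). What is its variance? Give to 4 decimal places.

Var = αβ/[(α+β)²(α+β+1)] = (23.79×20.36)/(44.15²×45.15) = 484.3644/88007.395875 = 0.0055.

0.0055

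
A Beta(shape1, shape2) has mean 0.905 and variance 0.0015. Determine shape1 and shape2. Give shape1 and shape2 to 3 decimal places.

shape1 = 50.967, shape2 = 5.350

Let s = shape1+shape2. The Beta variance is μ(1−μ)/(s+1).
So s+1 = μ(1−μ)/σ² = (0.905×0.095)/0.0015 = 0.085975/0.0015 = 57.3167, giving s = 56.3167.
Then shape1 = μs = 0.905×56.3167 = 50.967 and shape2 = (1−μ)s = 0.095×56.3167 = 5.350.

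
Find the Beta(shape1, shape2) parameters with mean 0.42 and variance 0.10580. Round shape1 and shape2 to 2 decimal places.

Let s = shape1+shape2. The Beta variance is μ(1−μ)/(s+1).
So s+1 = μ(1−μ)/σ² = (0.42×0.58)/0.10580 = 0.2436/0.10580 = 2.3025, giving s = 1.3025.
Then shape1 = μs = 0.42×1.3025 = 0.55 and shape2 = (1−μ)s = 0.58×1.3025 = 0.76.

shape1 = 0.55, shape2 = 0.76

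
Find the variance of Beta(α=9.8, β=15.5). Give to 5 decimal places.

μ = 9.8/25.3 = 0.387352; Var = μ(1−μ)/(α+β+1) = 0.2373104/26.3 = 0.00902.

0.00902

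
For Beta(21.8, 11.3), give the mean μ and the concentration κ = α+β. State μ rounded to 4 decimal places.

μ = 0.6586, κ = 33.1

κ = α+β = 21.8+11.3 = 33.1; μ = α/κ = 21.8/33.1 = 0.6586.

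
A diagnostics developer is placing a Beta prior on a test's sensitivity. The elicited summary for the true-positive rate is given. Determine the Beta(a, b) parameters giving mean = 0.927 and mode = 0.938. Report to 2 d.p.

With s = a+b: μ = a/s and mode = (a−1)/(s−2). Eliminating a = μs,
μs − 1 = m(s−2) ⇒ s(μ−m) = 1−2m ⇒ s = -0.876/-0.011 = 79.6364.
So a = μs = 73.82, b = (1−μ)s = 5.81.

a = 73.82, b = 5.81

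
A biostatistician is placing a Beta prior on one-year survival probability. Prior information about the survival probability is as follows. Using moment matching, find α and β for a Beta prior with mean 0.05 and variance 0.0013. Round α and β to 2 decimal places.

Write ν = α+β; then α = μν and Var = μ(1−μ)/(ν+1).
ν = μ(1−μ)/Var − 1 = 0.0475/0.0013 − 1 = 35.5385.
α = 0.05·35.5385 = 1.78, β = 0.95·35.5385 = 33.76.

α = 1.78, β = 33.76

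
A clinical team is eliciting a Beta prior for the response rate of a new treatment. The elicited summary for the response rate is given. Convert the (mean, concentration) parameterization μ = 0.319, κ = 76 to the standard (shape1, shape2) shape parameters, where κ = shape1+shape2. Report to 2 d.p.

shape1 = 24.24, shape2 = 51.76

Split κ in proportion μ : (1−μ): shape1 = 0.319·76 = 24.24, shape2 = 76 − 24.24 = 51.76.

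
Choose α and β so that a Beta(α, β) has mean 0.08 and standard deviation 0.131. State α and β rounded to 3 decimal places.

Variance = 0.131² = 0.017161. The moment-matching identity α+β = μ(1−μ)/Var − 1 gives
α+β = 0.0736/0.017161 − 1 = 3.2888, so α = μ·3.2888 = 0.263 and β = (1−μ)·3.2888 = 3.026.

α = 0.263, β = 3.026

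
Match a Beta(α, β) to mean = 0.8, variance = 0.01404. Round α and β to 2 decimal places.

Write ν = α+β; then α = μν and Var = μ(1−μ)/(ν+1).
ν = μ(1−μ)/Var − 1 = 0.16/0.01404 − 1 = 10.3960.
α = 0.8·10.3960 = 8.32, β = 0.2·10.3960 = 2.08.

α = 8.32, β = 2.08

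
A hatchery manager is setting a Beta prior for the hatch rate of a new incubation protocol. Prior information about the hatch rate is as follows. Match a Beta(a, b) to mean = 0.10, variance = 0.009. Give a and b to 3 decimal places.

a = 0.900, b = 8.100

Write ν = a+b; then a = μν and Var = μ(1−μ)/(ν+1).
ν = μ(1−μ)/Var − 1 = 0.0900/0.009 − 1 = 9.0000.
a = 0.10·9.0000 = 0.900, b = 0.90·9.0000 = 8.100.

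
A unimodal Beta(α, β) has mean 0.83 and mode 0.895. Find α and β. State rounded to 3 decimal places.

α = 10.088, β = 2.066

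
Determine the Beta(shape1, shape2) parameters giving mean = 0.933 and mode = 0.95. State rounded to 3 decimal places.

shape1 = 49.394, shape2 = 3.547

Let s = shape1+shape2. Mean gives shape1 = μs = 0.933s; mode gives (shape1−1)/(s−2) = 0.95.
Substituting: 0.933s − 1 = 0.95(s−2) = 0.95s − 1.90, so -0.017s = -0.90 and s = 52.9412.
Then shape1 = 0.933×52.9412 = 49.394 and shape2 = s−shape1 = 3.547.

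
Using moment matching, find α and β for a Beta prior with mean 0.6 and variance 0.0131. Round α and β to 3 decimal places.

Write ν = α+β; then α = μν and Var = μ(1−μ)/(ν+1).
ν = μ(1−μ)/Var − 1 = 0.24/0.0131 − 1 = 17.3206.
α = 0.6·17.3206 = 10.392, β = 0.4·17.3206 = 6.928.

α = 10.392, β = 6.928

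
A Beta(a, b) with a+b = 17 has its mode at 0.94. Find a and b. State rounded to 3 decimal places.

Mode = (a−1)/(κ−2) with κ = a+b, so a−1 = 0.94·15 = 14.100.
a = 15.100; b = κ − a = 1.900.

a = 15.100, b = 1.900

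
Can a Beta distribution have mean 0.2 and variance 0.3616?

No

For any Beta, Var(X) < E[X]·(1−E[X]).
Here μ(1−μ) = 0.2×0.8 = 0.16, and 0.3616 ≥ 0.16.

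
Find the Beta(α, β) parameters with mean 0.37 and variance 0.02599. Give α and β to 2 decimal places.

α = 2.95, β = 5.02

Write ν = α+β; then α = μν and Var = μ(1−μ)/(ν+1).
ν = μ(1−μ)/Var − 1 = 0.2331/0.02599 − 1 = 7.9688.
α = 0.37·7.9688 = 2.95, β = 0.63·7.9688 = 5.02.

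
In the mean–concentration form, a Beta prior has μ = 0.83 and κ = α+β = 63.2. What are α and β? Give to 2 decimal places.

Split κ in proportion μ : (1−μ): α = 0.83·63.2 = 52.46, β = 63.2 − 52.46 = 10.74.

α = 52.46, β = 10.74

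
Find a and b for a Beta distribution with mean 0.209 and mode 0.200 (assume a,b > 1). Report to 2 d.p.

a = 13.93, b = 52.73

With s = a+b: μ = a/s and mode = (a−1)/(s−2). Eliminating a = μs,
μs − 1 = m(s−2) ⇒ s(μ−m) = 1−2m ⇒ s = 0.600/0.009 = 66.6667.
So a = μs = 13.93, b = (1−μ)s = 52.73.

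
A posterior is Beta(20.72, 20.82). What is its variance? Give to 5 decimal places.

Var = αβ/[(α+β)²(α+β+1)] = (20.72×20.82)/(41.54²×42.54) = 431.3904/73405.815864 = 0.00588.

0.00588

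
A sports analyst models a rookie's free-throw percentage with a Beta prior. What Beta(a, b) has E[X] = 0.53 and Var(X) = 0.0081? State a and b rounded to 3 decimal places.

Let s = a+b. The Beta variance is μ(1−μ)/(s+1).
So s+1 = μ(1−μ)/σ² = (0.53×0.47)/0.0081 = 0.2491/0.0081 = 30.7531, giving s = 29.7531.
Then a = μs = 0.53×29.7531 = 15.769 and b = (1−μ)s = 0.47×29.7531 = 13.984.

a = 15.769, b = 13.984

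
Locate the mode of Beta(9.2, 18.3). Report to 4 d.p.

With α,β > 1, mode = (α−1)/(α+β−2) = 8.2/25.5 = 0.3216.

0.3216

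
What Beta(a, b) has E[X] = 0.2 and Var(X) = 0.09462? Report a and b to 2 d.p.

a = 0.14, b = 0.55

Let s = a+b. The Beta variance is μ(1−μ)/(s+1).
So s+1 = μ(1−μ)/σ² = (0.2×0.8)/0.09462 = 0.16/0.09462 = 1.6910, giving s = 0.6910.
Then a = μs = 0.2×0.6910 = 0.14 and b = (1−μ)s = 0.8×0.6910 = 0.55.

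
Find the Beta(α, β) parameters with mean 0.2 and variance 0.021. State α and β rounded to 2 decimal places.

Let s = α+β. The Beta variance is μ(1−μ)/(s+1).
So s+1 = μ(1−μ)/σ² = (0.2×0.8)/0.021 = 0.16/0.021 = 7.6190, giving s = 6.6190.
Then α = μs = 0.2×6.6190 = 1.32 and β = (1−μ)s = 0.8×6.6190 = 5.30.

α = 1.32, β = 5.30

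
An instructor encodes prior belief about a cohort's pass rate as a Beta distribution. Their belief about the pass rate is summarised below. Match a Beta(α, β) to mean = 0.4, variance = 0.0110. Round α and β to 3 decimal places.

α = 8.327, β = 12.491

By moment matching, α+β = μ(1−μ)/σ² − 1 = (0.4·0.6)/0.0110 − 1 = 21.8182 − 1 = 20.8182.
Since α/(α+β) = μ, α = 0.4·20.8182 = 8.327 and β = 0.6·20.8182 = 12.491.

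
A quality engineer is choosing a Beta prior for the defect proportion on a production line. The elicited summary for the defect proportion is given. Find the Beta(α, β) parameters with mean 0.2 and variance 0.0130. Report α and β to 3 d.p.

α = 2.262, β = 9.046

Write ν = α+β; then α = μν and Var = μ(1−μ)/(ν+1).
ν = μ(1−μ)/Var − 1 = 0.16/0.0130 − 1 = 11.3077.
α = 0.2·11.3077 = 2.262, β = 0.8·11.3077 = 9.046.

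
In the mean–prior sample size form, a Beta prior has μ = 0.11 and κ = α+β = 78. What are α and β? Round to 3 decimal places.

α = μκ = 0.11×78 = 8.580 and β = (1−μ)κ = 0.89×78 = 69.420.

α = 8.580, β = 69.420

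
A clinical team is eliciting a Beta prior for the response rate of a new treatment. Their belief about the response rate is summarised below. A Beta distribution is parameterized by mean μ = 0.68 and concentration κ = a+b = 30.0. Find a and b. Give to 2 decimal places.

a = 20.40, b = 9.60

a = μκ = 0.68×30.0 = 20.40 and b = (1−μ)κ = 0.32×30.0 = 9.60.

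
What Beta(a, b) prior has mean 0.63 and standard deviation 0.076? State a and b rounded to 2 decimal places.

a = 24.79, b = 14.56

First σ² = 0.005776. Setting a = μn, b = (1−μ)n with n = a+b,
μ(1−μ)/(n+1) = 0.005776 ⇒ n+1 = 0.2331/0.005776 = 40.3566 ⇒ n = 39.3566.
Hence a = 0.63×39.3566 = 24.79, b = 0.37×39.3566 = 14.56.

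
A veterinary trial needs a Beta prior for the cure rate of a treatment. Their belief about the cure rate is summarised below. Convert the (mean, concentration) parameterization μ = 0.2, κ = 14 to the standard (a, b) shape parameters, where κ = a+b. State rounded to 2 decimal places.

a = μκ = 0.2×14 = 2.80 and b = (1−μ)κ = 0.8×14 = 11.20.

a = 2.80, b = 11.20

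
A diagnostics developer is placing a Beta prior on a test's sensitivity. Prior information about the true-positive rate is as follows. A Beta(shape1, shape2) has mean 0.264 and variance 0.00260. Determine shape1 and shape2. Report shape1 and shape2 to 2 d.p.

Let s = shape1+shape2. The Beta variance is μ(1−μ)/(s+1).
So s+1 = μ(1−μ)/σ² = (0.264×0.736)/0.00260 = 0.194304/0.00260 = 74.7323, giving s = 73.7323.
Then shape1 = μs = 0.264×73.7323 = 19.47 and shape2 = (1−μ)s = 0.736×73.7323 = 54.27.

shape1 = 19.47, shape2 = 54.27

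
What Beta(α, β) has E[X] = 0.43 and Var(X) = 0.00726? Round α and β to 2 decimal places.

By moment matching, α+β = μ(1−μ)/σ² − 1 = (0.43·0.57)/0.00726 − 1 = 33.7603 − 1 = 32.7603.
Since α/(α+β) = μ, α = 0.43·32.7603 = 14.09 and β = 0.57·32.7603 = 18.67.

α = 14.09, β = 18.67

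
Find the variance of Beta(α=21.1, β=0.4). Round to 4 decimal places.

0.0008

α+β = 21.5 and αβ = 8.44, so Var = αβ/[(α+β)²(α+β+1)] = 8.44/10400.625 = 0.0008.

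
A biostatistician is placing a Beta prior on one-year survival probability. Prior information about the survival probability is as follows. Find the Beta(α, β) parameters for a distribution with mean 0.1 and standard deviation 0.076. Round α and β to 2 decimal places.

α = 1.46, β = 13.12

First σ² = 0.005776. Setting α = μn, β = (1−μ)n with n = α+β,
μ(1−μ)/(n+1) = 0.005776 ⇒ n+1 = 0.09/0.005776 = 15.5817 ⇒ n = 14.5817.
Hence α = 0.1×14.5817 = 1.46, β = 0.9×14.5817 = 13.12.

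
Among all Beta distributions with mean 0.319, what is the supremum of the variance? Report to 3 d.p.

0.217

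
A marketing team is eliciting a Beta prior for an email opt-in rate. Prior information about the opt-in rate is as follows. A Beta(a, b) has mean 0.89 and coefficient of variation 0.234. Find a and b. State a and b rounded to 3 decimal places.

Var = (CV·μ)² = (0.234×0.89)² = 0.043372.
a+b = μ(1−μ)/Var − 1 = 0.0979/0.043372 − 1 = 1.2572.
Thus a = 0.89·1.2572 = 1.119 and b = 0.11·1.2572 = 0.138.

a = 1.119, b = 0.138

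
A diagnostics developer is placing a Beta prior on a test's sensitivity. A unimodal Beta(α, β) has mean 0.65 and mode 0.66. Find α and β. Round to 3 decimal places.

α = 20.800, β = 11.200

Let s = α+β. Mean gives α = μs = 0.65s; mode gives (α−1)/(s−2) = 0.66.
Substituting: 0.65s − 1 = 0.66(s−2) = 0.66s − 1.32, so -0.01s = -0.32 and s = 32.0000.
Then α = 0.65×32.0000 = 20.800 and β = s−α = 11.200.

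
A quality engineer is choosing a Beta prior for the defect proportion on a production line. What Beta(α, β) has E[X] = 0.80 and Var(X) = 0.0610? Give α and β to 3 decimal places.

α = 1.298, β = 0.325

Write ν = α+β; then α = μν and Var = μ(1−μ)/(ν+1).
ν = μ(1−μ)/Var − 1 = 0.1600/0.0610 − 1 = 1.6230.
α = 0.80·1.6230 = 1.298, β = 0.20·1.6230 = 0.325.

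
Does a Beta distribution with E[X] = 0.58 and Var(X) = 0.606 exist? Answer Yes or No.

No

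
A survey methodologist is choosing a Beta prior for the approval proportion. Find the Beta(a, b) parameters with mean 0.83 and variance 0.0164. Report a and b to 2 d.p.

a = 6.31, b = 1.29

Write ν = a+b; then a = μν and Var = μ(1−μ)/(ν+1).
ν = μ(1−μ)/Var − 1 = 0.1411/0.0164 − 1 = 7.6037.
a = 0.83·7.6037 = 6.31, b = 0.17·7.6037 = 1.29.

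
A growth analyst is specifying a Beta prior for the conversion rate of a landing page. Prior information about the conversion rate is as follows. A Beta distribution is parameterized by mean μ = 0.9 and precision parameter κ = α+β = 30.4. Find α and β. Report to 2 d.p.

Split κ in proportion μ : (1−μ): α = 0.9·30.4 = 27.36, β = 30.4 − 27.36 = 3.04.

α = 27.36, β = 3.04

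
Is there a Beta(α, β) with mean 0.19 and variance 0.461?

No

A Beta with mean μ has variance μ(1−μ)/(α+β+1) < μ(1−μ).
Here μ(1−μ) = 0.19×0.81 = 0.1539, and 0.461 ≥ 0.1539.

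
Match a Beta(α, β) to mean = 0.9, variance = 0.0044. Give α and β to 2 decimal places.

Write ν = α+β; then α = μν and Var = μ(1−μ)/(ν+1).
ν = μ(1−μ)/Var − 1 = 0.09/0.0044 − 1 = 19.4545.
α = 0.9·19.4545 = 17.51, β = 0.1·19.4545 = 1.95.

α = 17.51, β = 1.95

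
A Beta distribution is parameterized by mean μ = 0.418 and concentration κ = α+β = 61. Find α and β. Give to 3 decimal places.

α = 25.498, β = 35.502

α = μκ = 0.418×61 = 25.498 and β = (1−μ)κ = 0.582×61 = 35.502.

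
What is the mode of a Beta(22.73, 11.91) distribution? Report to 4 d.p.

0.6657

The density x^(α−1)(1−x)^(β−1) is maximised at (α−1)/(α+β−2) = 21.73/32.64 = 0.6657.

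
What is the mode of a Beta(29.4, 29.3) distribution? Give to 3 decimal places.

The density x^(α−1)(1−x)^(β−1) is maximised at (α−1)/(α+β−2) = 28.4/56.7 = 0.501.

0.501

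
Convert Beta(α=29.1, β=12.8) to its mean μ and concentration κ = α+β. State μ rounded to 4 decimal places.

μ = 0.6945, κ = 41.9

κ = α+β = 29.1+12.8 = 41.9; μ = α/κ = 29.1/41.9 = 0.6945.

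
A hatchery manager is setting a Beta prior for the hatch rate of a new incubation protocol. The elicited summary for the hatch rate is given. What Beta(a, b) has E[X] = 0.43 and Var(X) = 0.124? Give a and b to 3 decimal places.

Write ν = a+b; then a = μν and Var = μ(1−μ)/(ν+1).
ν = μ(1−μ)/Var − 1 = 0.2451/0.124 − 1 = 0.9766.
a = 0.43·0.9766 = 0.420, b = 0.57·0.9766 = 0.557.

a = 0.420, b = 0.557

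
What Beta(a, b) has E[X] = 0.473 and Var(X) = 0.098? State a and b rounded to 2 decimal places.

a = 0.73, b = 0.81

Write ν = a+b; then a = μν and Var = μ(1−μ)/(ν+1).
ν = μ(1−μ)/Var − 1 = 0.249271/0.098 − 1 = 1.5436.
a = 0.473·1.5436 = 0.73, b = 0.527·1.5436 = 0.81.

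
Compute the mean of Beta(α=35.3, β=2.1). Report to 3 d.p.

E[X] = α/(α+β) = 35.3/37.4 = 0.944.

0.944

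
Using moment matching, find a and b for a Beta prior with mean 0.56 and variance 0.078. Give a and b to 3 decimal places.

Write ν = a+b; then a = μν and Var = μ(1−μ)/(ν+1).
ν = μ(1−μ)/Var − 1 = 0.2464/0.078 − 1 = 2.1590.
a = 0.56·2.1590 = 1.209, b = 0.44·2.1590 = 0.950.

a = 1.209, b = 0.950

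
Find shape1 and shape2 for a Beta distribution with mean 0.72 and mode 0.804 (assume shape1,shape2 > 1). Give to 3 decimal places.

With s = shape1+shape2: μ = shape1/s and mode = (shape1−1)/(s−2). Eliminating shape1 = μs,
μs − 1 = m(s−2) ⇒ s(μ−m) = 1−2m ⇒ s = -0.608/-0.084 = 7.2381.
So shape1 = μs = 5.211, shape2 = (1−μ)s = 2.027.

shape1 = 5.211, shape2 = 2.027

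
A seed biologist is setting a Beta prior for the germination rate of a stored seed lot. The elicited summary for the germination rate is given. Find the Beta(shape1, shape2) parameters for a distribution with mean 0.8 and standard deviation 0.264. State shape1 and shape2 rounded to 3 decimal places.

shape1 = 1.037, shape2 = 0.259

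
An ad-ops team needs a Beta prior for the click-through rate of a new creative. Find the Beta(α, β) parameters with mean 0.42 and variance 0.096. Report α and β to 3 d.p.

α = 0.646, β = 0.892

Write ν = α+β; then α = μν and Var = μ(1−μ)/(ν+1).
ν = μ(1−μ)/Var − 1 = 0.2436/0.096 − 1 = 1.5375.
α = 0.42·1.5375 = 0.646, β = 0.58·1.5375 = 0.892.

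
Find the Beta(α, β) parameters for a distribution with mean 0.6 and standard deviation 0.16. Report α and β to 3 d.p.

First σ² = 0.0256. Setting α = μn, β = (1−μ)n with n = α+β,
μ(1−μ)/(n+1) = 0.0256 ⇒ n+1 = 0.24/0.0256 = 9.3750 ⇒ n = 8.3750.
Hence α = 0.6×8.3750 = 5.025, β = 0.4×8.3750 = 3.350.

α = 5.025, β = 3.350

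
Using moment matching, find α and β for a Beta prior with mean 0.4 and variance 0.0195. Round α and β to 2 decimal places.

By moment matching, α+β = μ(1−μ)/σ² − 1 = (0.4·0.6)/0.0195 − 1 = 12.3077 − 1 = 11.3077.
Since α/(α+β) = μ, α = 0.4·11.3077 = 4.52 and β = 0.6·11.3077 = 6.78.

α = 4.52, β = 6.78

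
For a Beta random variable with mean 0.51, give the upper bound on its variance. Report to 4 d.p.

0.2499

Var = μ(1−μ)/(α+β+1), which approaches μ(1−μ) as α+β → 0.
So the supremum is μ(1−μ) = 0.51×0.49 = 0.2499.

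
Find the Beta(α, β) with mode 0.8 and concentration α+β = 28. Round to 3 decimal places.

α = 21.800, β = 6.200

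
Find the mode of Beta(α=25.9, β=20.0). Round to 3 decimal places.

0.567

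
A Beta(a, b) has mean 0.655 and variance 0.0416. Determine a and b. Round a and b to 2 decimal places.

Let s = a+b. The Beta variance is μ(1−μ)/(s+1).
So s+1 = μ(1−μ)/σ² = (0.655×0.345)/0.0416 = 0.225975/0.0416 = 5.4321, giving s = 4.4321.
Then a = μs = 0.655×4.4321 = 2.90 and b = (1−μ)s = 0.345×4.4321 = 1.53.

a = 2.90, b = 1.53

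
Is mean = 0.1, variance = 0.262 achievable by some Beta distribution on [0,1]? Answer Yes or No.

No

A Beta with mean μ has variance μ(1−μ)/(α+β+1) < μ(1−μ).
Here μ(1−μ) = 0.1×0.9 = 0.09, and 0.262 ≥ 0.09.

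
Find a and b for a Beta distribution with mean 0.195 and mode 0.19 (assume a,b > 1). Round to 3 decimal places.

With s = a+b: μ = a/s and mode = (a−1)/(s−2). Eliminating a = μs,
μs − 1 = m(s−2) ⇒ s(μ−m) = 1−2m ⇒ s = 0.62/0.005 = 124.0000.
So a = μs = 24.180, b = (1−μ)s = 99.820.

a = 24.180, b = 99.820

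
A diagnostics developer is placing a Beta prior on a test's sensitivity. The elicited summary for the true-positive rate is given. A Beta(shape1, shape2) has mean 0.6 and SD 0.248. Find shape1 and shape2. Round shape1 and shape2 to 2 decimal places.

shape1 = 1.74, shape2 = 1.16

First σ² = 0.061504. Setting shape1 = μn, shape2 = (1−μ)n with n = shape1+shape2,
μ(1−μ)/(n+1) = 0.061504 ⇒ n+1 = 0.24/0.061504 = 3.9022 ⇒ n = 2.9022.
Hence shape1 = 0.6×2.9022 = 1.74, shape2 = 0.4×2.9022 = 1.16.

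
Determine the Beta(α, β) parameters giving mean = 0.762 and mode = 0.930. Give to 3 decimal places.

Let s = α+β. Mean gives α = μs = 0.762s; mode gives (α−1)/(s−2) = 0.930.
Substituting: 0.762s − 1 = 0.930(s−2) = 0.930s − 1.860, so -0.168s = -0.860 and s = 5.1190.
Then α = 0.762×5.1190 = 3.901 and β = s−α = 1.218.

α = 3.901, β = 1.218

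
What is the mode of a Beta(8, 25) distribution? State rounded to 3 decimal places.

0.226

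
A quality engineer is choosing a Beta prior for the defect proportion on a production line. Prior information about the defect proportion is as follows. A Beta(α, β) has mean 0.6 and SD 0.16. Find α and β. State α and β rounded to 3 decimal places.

α = 5.025, β = 3.350

First σ² = 0.0256. Setting α = μn, β = (1−μ)n with n = α+β,
μ(1−μ)/(n+1) = 0.0256 ⇒ n+1 = 0.24/0.0256 = 9.3750 ⇒ n = 8.3750.
Hence α = 0.6×8.3750 = 5.025, β = 0.4×8.3750 = 3.350.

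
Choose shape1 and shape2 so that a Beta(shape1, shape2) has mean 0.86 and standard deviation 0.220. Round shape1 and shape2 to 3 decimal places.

shape1 = 1.279, shape2 = 0.208

σ² = 0.220² = 0.048400.
With s = shape1+shape2, Var = μ(1−μ)/(s+1), so s+1 = (0.86×0.14)/0.048400 = 2.4876 and s = 1.4876.
shape1 = μs = 1.279, shape2 = (1−μ)s = 0.208.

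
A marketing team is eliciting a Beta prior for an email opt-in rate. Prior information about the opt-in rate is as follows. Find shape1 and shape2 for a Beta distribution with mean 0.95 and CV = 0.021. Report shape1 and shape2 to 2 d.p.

σ = CV·μ = 0.021×0.95 = 0.01995, so σ² = 0.000398.
s+1 = μ(1−μ)/σ² = 0.0475/0.000398 = 119.3460, so s = shape1+shape2 = 118.3460.
shape1 = μs = 112.43, shape2 = (1−μ)s = 5.92.

shape1 = 112.43, shape2 = 5.92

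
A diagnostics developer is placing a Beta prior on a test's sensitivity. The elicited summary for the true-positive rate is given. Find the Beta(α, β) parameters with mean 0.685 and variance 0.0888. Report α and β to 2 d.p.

α = 0.98, β = 0.45

Let s = α+β. The Beta variance is μ(1−μ)/(s+1).
So s+1 = μ(1−μ)/σ² = (0.685×0.315)/0.0888 = 0.215775/0.0888 = 2.4299, giving s = 1.4299.
Then α = μs = 0.685×1.4299 = 0.98 and β = (1−μ)s = 0.315×1.4299 = 0.45.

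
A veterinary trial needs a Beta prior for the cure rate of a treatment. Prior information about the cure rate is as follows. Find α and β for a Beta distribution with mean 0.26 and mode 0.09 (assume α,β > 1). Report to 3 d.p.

With s = α+β: μ = α/s and mode = (α−1)/(s−2). Eliminating α = μs,
μs − 1 = m(s−2) ⇒ s(μ−m) = 1−2m ⇒ s = 0.82/0.17 = 4.8235.
So α = μs = 1.254, β = (1−μ)s = 3.569.

α = 1.254, β = 3.569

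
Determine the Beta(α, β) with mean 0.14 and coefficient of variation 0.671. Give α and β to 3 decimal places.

Var = (CV·μ)² = (0.671×0.14)² = 0.008825.
α+β = μ(1−μ)/Var − 1 = 0.1204/0.008825 − 1 = 12.6435.
Thus α = 0.14·12.6435 = 1.770 and β = 0.86·12.6435 = 10.873.

α = 1.770, β = 10.873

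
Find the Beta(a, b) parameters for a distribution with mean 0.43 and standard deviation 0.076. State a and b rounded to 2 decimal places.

a = 17.82, b = 23.62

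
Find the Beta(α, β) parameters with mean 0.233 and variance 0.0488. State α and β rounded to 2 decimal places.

By moment matching, α+β = μ(1−μ)/σ² − 1 = (0.233·0.767)/0.0488 − 1 = 3.6621 − 1 = 2.6621.
Since α/(α+β) = μ, α = 0.233·2.6621 = 0.62 and β = 0.767·2.6621 = 2.04.

α = 0.62, β = 2.04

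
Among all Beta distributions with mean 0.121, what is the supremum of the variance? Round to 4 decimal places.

0.1064

Var = μ(1−μ)/(α+β+1), which approaches μ(1−μ) as α+β → 0.
So the supremum is μ(1−μ) = 0.121×0.879 = 0.1064.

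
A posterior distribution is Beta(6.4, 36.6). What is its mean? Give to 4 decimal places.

E[X] = α/(α+β) = 6.4/43.0 = 0.1488.

0.1488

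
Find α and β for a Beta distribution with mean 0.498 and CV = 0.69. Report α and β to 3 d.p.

Var = (CV·μ)² = (0.69×0.498)² = 0.118075.
α+β = μ(1−μ)/Var − 1 = 0.249996/0.118075 − 1 = 1.1173.
Thus α = 0.498·1.1173 = 0.556 and β = 0.502·1.1173 = 0.561.

α = 0.556, β = 0.561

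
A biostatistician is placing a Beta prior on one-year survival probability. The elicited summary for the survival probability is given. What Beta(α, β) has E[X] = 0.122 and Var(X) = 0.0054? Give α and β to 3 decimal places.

α = 2.298, β = 16.538

Write ν = α+β; then α = μν and Var = μ(1−μ)/(ν+1).
ν = μ(1−μ)/Var − 1 = 0.107116/0.0054 − 1 = 18.8363.
α = 0.122·18.8363 = 2.298, β = 0.878·18.8363 = 16.538.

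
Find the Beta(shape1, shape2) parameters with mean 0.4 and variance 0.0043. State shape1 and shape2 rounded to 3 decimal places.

Let s = shape1+shape2. The Beta variance is μ(1−μ)/(s+1).
So s+1 = μ(1−μ)/σ² = (0.4×0.6)/0.0043 = 0.24/0.0043 = 55.8140, giving s = 54.8140.
Then shape1 = μs = 0.4×54.8140 = 21.926 and shape2 = (1−μ)s = 0.6×54.8140 = 32.888.

shape1 = 21.926, shape2 = 32.888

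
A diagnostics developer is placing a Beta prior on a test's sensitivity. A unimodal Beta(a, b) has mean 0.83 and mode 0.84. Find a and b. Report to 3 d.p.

a = 56.440, b = 11.560

Let s = a+b. Mean gives a = μs = 0.83s; mode gives (a−1)/(s−2) = 0.84.
Substituting: 0.83s − 1 = 0.84(s−2) = 0.84s − 1.68, so -0.01s = -0.68 and s = 68.0000.
Then a = 0.83×68.0000 = 56.440 and b = s−a = 11.560.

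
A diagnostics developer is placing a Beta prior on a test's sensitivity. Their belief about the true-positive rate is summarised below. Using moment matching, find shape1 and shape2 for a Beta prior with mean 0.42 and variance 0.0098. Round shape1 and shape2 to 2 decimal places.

Let s = shape1+shape2. The Beta variance is μ(1−μ)/(s+1).
So s+1 = μ(1−μ)/σ² = (0.42×0.58)/0.0098 = 0.2436/0.0098 = 24.8571, giving s = 23.8571.
Then shape1 = μs = 0.42×23.8571 = 10.02 and shape2 = (1−μ)s = 0.58×23.8571 = 13.84.

shape1 = 10.02, shape2 = 13.84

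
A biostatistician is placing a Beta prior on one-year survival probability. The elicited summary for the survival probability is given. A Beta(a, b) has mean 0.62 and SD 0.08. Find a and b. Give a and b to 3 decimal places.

a = 22.204, b = 13.609

Variance = 0.08² = 0.0064. The moment-matching identity a+b = μ(1−μ)/Var − 1 gives
a+b = 0.2356/0.0064 − 1 = 35.8125, so a = μ·35.8125 = 22.204 and b = (1−μ)·35.8125 = 13.609.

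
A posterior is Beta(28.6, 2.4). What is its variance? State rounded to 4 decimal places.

0.0022

μ = 28.6/31.0 = 0.922581; Var = μ(1−μ)/(α+β+1) = 0.0714256/32.0 = 0.0022.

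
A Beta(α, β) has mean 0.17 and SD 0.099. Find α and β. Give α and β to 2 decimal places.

Variance = 0.099² = 0.009801. The moment-matching identity α+β = μ(1−μ)/Var − 1 gives
α+β = 0.1411/0.009801 − 1 = 13.3965, so α = μ·13.3965 = 2.28 and β = (1−μ)·13.3965 = 11.12.

α = 2.28, β = 11.12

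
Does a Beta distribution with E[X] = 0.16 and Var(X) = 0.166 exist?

No

For any Beta, Var(X) < E[X]·(1−E[X]).
Here μ(1−μ) = 0.16×0.84 = 0.1344, and 0.166 ≥ 0.1344.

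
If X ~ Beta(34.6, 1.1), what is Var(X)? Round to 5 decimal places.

μ = 34.6/35.7 = 0.969188; Var = μ(1−μ)/(α+β+1) = 0.0298629/36.7 = 0.00081.

0.00081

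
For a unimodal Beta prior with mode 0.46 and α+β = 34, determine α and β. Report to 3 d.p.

α = 15.720, β = 18.280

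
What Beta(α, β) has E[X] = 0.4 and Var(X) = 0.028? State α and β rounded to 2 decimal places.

By moment matching, α+β = μ(1−μ)/σ² − 1 = (0.4·0.6)/0.028 − 1 = 8.5714 − 1 = 7.5714.
Since α/(α+β) = μ, α = 0.4·7.5714 = 3.03 and β = 0.6·7.5714 = 4.54.

α = 3.03, β = 4.54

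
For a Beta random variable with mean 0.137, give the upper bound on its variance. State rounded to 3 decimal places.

0.118

For fixed mean μ the Beta variance is μ(1−μ)/(α+β+1), increasing as α+β decreases.
Its least upper bound (not attained) is μ(1−μ) = 0.137·0.863 = 0.118.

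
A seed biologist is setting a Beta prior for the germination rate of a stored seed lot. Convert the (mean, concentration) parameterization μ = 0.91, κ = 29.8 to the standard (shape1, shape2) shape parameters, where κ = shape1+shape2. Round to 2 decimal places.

shape1 = 27.12, shape2 = 2.68

shape1 = μκ = 0.91×29.8 = 27.12 and shape2 = (1−μ)κ = 0.09×29.8 = 2.68.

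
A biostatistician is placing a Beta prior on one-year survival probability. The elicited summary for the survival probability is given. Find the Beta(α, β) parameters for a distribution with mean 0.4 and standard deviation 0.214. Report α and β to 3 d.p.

σ² = 0.214² = 0.045796.
With s = α+β, Var = μ(1−μ)/(s+1), so s+1 = (0.4×0.6)/0.045796 = 5.2406 and s = 4.2406.
α = μs = 1.696, β = (1−μ)s = 2.544.

α = 1.696, β = 2.544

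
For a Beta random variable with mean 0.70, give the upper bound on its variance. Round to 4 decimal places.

Var = μ(1−μ)/(α+β+1), which approaches μ(1−μ) as α+β → 0.
So the supremum is μ(1−μ) = 0.70×0.30 = 0.2100.

0.2100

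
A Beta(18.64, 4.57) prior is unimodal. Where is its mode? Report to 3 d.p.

0.832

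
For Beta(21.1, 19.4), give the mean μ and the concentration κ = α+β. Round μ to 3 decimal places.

κ = α+β = 21.1+19.4 = 40.5; μ = α/κ = 21.1/40.5 = 0.521.

μ = 0.521, κ = 40.5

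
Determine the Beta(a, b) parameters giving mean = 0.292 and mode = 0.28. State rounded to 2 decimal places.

a = 10.71, b = 25.96

Let s = a+b. Mean gives a = μs = 0.292s; mode gives (a−1)/(s−2) = 0.28.
Substituting: 0.292s − 1 = 0.28(s−2) = 0.28s − 0.56, so 0.012s = 0.44 and s = 36.6667.
Then a = 0.292×36.6667 = 10.71 and b = s−a = 25.96.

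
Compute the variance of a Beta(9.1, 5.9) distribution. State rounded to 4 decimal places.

0.0149

α+β = 15.0 and αβ = 53.69, so Var = αβ/[(α+β)²(α+β+1)] = 53.69/3600.000 = 0.0149.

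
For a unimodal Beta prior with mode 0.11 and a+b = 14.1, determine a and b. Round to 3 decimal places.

a = 2.331, b = 11.769

Since the density peak of Beta(a,b) is at (a−1)/(a+b−2),
a = 1 + 0.11(14.1−2) = 2.331 and b = 14.1 − 2.331 = 11.769.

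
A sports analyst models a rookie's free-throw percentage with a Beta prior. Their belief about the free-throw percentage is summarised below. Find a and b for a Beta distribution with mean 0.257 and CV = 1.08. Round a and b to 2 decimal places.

σ = CV·μ = 1.08×0.257 = 0.27756, so σ² = 0.077040.
s+1 = μ(1−μ)/σ² = 0.190951/0.077040 = 2.4786, so s = a+b = 1.4786.
a = μs = 0.38, b = (1−μ)s = 1.10.

a = 0.38, b = 1.10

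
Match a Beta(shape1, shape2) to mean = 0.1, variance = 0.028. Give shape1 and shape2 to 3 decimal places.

shape1 = 0.221, shape2 = 1.993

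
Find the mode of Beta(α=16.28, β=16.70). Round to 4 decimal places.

With α,β > 1, mode = (α−1)/(α+β−2) = 15.28/30.98 = 0.4932.

0.4932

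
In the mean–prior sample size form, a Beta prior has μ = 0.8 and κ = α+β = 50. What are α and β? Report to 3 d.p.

α = 40.000, β = 10.000

Split κ in proportion μ : (1−μ): α = 0.8·50 = 40.000, β = 50 − 40.000 = 10.000.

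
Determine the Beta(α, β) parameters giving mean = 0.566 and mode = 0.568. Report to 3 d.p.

α = 38.488, β = 29.512

With s = α+β: μ = α/s and mode = (α−1)/(s−2). Eliminating α = μs,
μs − 1 = m(s−2) ⇒ s(μ−m) = 1−2m ⇒ s = -0.136/-0.002 = 68.0000.
So α = μs = 38.488, β = (1−μ)s = 29.512.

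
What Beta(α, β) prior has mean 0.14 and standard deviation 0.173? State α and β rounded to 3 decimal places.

α = 0.423, β = 2.600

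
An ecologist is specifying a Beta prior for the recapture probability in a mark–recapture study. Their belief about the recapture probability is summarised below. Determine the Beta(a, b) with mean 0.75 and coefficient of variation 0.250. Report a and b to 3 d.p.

a = 3.250, b = 1.083

Var = (CV·μ)² = (0.250×0.75)² = 0.035156.
a+b = μ(1−μ)/Var − 1 = 0.1875/0.035156 − 1 = 4.3333.
Thus a = 0.75·4.3333 = 3.250 and b = 0.25·4.3333 = 1.083.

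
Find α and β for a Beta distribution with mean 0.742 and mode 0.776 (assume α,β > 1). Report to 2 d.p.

α = 12.05, β = 4.19

Let s = α+β. Mean gives α = μs = 0.742s; mode gives (α−1)/(s−2) = 0.776.
Substituting: 0.742s − 1 = 0.776(s−2) = 0.776s − 1.552, so -0.034s = -0.552 and s = 16.2353.
Then α = 0.742×16.2353 = 12.05 and β = s−α = 4.19.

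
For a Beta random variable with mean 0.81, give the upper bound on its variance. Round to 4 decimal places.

For fixed mean μ the Beta variance is μ(1−μ)/(α+β+1), increasing as α+β decreases.
Its least upper bound (not attained) is μ(1−μ) = 0.81·0.19 = 0.1539.

0.1539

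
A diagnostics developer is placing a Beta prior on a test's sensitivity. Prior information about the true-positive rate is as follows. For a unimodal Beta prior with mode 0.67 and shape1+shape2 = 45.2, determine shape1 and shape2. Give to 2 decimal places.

shape1 = 29.94, shape2 = 15.26

Mode = (shape1−1)/(κ−2) with κ = shape1+shape2, so shape1−1 = 0.67·43.2 = 28.94.
shape1 = 29.94; shape2 = κ − shape1 = 15.26.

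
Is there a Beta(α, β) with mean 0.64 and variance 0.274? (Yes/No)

No

A Beta with mean μ has variance μ(1−μ)/(α+β+1) < μ(1−μ).
Here μ(1−μ) = 0.64×0.36 = 0.2304, and 0.274 ≥ 0.2304.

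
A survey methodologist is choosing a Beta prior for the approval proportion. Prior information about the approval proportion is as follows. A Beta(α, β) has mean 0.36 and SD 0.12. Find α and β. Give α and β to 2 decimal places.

α = 5.40, β = 9.60

First σ² = 0.0144. Setting α = μn, β = (1−μ)n with n = α+β,
μ(1−μ)/(n+1) = 0.0144 ⇒ n+1 = 0.2304/0.0144 = 16.0000 ⇒ n = 15.0000.
Hence α = 0.36×15.0000 = 5.40, β = 0.64×15.0000 = 9.60.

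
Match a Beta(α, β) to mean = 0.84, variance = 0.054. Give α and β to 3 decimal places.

α = 1.251, β = 0.238

Let s = α+β. The Beta variance is μ(1−μ)/(s+1).
So s+1 = μ(1−μ)/σ² = (0.84×0.16)/0.054 = 0.1344/0.054 = 2.4889, giving s = 1.4889.
Then α = μs = 0.84×1.4889 = 1.251 and β = (1−μ)s = 0.16×1.4889 = 0.238.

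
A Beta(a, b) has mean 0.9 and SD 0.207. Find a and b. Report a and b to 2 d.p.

σ² = 0.207² = 0.042849.
With s = a+b, Var = μ(1−μ)/(s+1), so s+1 = (0.9×0.1)/0.042849 = 2.1004 and s = 1.1004.
a = μs = 0.99, b = (1−μ)s = 0.11.

a = 0.99, b = 0.11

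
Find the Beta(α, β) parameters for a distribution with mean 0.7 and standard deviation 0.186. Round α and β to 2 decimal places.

α = 3.55, β = 1.52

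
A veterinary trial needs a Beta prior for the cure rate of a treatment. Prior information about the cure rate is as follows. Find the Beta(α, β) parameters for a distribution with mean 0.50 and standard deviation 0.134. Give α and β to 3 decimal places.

First σ² = 0.017956. Setting α = μn, β = (1−μ)n with n = α+β,
μ(1−μ)/(n+1) = 0.017956 ⇒ n+1 = 0.2500/0.017956 = 13.9229 ⇒ n = 12.9229.
Hence α = 0.50×12.9229 = 6.461, β = 0.50×12.9229 = 6.461.

α = 6.461, β = 6.461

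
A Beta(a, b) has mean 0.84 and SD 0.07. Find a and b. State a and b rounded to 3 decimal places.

First σ² = 0.0049. Setting a = μn, b = (1−μ)n with n = a+b,
μ(1−μ)/(n+1) = 0.0049 ⇒ n+1 = 0.1344/0.0049 = 27.4286 ⇒ n = 26.4286.
Hence a = 0.84×26.4286 = 22.200, b = 0.16×26.4286 = 4.229.

a = 22.200, b = 4.229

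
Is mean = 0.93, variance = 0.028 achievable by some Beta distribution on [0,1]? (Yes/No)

The Beta variance bound is σ² < μ(1−μ).
Here μ(1−μ) = 0.93×0.07 = 0.0651, and 0.028 < 0.0651.

Yes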